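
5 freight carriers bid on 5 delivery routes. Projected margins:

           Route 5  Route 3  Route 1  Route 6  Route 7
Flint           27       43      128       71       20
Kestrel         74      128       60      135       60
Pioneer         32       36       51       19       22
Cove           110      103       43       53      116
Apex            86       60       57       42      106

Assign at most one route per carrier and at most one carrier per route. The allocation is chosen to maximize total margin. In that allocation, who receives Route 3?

Pioneer receives Route 3.

Treat this as an assignment problem: match each carrier to one route.
Optimal: Flint→Route 1 ($128k), Kestrel→Route 6 ($135k), Pioneer→Route 3 ($36k), Cove→Route 5 ($110k), Apex→Route 7 ($106k) — total 128+135+36+110+106 = $515k.
Max-entry greedy (repeatedly take the single best remaining cell) gives $501k, worse by 14.
Every other assignment is strictly worse.
Pioneer's own top route is Route 1 ($51k), but forcing Pioneer→Route 1 and reassigning the rest optimally gives only $466k — worse by 49.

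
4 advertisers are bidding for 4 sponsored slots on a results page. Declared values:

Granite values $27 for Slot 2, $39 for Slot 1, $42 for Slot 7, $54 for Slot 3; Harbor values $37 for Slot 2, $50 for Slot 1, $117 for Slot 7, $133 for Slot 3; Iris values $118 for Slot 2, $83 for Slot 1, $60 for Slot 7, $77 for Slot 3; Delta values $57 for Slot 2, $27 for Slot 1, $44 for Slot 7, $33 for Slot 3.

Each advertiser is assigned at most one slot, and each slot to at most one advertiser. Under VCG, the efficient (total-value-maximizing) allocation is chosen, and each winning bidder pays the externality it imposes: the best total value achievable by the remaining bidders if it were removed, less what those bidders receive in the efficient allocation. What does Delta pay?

Efficient allocation: Granite→Slot 1 ($39), Harbor→Slot 3 ($133), Iris→Slot 2 ($118), Delta→Slot 7 ($44); total welfare W = $334.
Delta receives Slot 7 at value $44, so the others get W − 44 = $290.
Without Delta: best allocation of the remaining 3 bidders over all 4 slots is Granite→Slot 7 ($42), Harbor→Slot 3 ($133), Iris→Slot 2 ($118), total $293.
VCG payment = (others' best without Delta) − (others' welfare with Delta) = 293 − 290 = $3.

Delta pays $3.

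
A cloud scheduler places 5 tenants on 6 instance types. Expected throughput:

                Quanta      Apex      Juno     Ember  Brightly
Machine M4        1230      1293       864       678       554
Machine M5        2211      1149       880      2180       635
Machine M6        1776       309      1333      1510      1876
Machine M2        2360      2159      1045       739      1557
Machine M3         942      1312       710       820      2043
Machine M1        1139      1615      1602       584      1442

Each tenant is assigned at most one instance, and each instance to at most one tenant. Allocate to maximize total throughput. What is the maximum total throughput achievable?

Optimal: Quanta→Machine M6 (1776 ops/s), Apex→Machine M2 (2159 ops/s), Juno→Machine M1 (1602 ops/s), Ember→Machine M5 (2180 ops/s), Brightly→Machine M3 (2043 ops/s) — total 1776+2159+1602+2180+2043 = 9760 ops/s.
Row-greedy (each tenant in turn takes its best remaining instance) gives 9531 ops/s, worse by 229.

Maximum total: 9760 ops/s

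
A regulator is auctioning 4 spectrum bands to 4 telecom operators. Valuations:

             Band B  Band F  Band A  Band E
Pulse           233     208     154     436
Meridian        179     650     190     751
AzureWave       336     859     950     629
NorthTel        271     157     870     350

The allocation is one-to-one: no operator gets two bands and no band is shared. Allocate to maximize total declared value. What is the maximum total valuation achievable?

This is the linear assignment problem.
Optimal: Pulse→Band B ($233M), Meridian→Band E ($751M), AzureWave→Band F ($859M), NorthTel→Band A ($870M) — total 233+751+859+870 = $2713M.
Row-greedy (each operator in turn takes its best remaining band) gives $2307M, worse by 406.
Swapping Meridian↔Pulse (Meridian→Band B $179M, Pulse→Band E $436M) loses 369.
Every other assignment is strictly worse.

Max total: $2713M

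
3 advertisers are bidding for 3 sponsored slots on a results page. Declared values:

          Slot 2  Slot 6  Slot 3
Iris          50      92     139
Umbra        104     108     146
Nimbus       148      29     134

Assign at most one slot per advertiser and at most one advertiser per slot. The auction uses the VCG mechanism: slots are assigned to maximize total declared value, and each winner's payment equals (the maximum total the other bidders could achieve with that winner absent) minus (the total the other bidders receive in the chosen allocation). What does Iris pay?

Iris pays $38.

Efficient allocation: Iris→Slot 3 ($139), Umbra→Slot 6 ($108), Nimbus→Slot 2 ($148); total welfare W = $395.
Iris receives Slot 3 at value $139, so the others get W − 139 = $256.
Without Iris: best allocation of the remaining 2 bidders over all 3 slots is Umbra→Slot 3 ($146), Nimbus→Slot 2 ($148), total $294.
VCG payment = (others' best without Iris) − (others' welfare with Iris) = 294 − 256 = $38.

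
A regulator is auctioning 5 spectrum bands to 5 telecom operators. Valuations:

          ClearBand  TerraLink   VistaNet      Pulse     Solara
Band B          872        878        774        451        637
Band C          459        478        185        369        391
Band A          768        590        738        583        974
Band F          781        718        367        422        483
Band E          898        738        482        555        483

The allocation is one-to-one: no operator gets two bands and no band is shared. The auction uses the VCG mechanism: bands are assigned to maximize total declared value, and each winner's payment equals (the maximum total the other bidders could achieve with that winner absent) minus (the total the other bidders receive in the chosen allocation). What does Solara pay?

Solara pays $214M.

Efficient allocation: ClearBand→Band E ($898M), TerraLink→Band F ($718M), VistaNet→Band B ($774M), Pulse→Band C ($369M), Solara→Band A ($974M); total welfare W = $3733M.
Solara receives Band A at value $974M, so the others get W − 974 = $2759M.
Without Solara: best allocation of the remaining 4 bidders over all 5 bands is ClearBand→Band E ($898M), TerraLink→Band F ($718M), VistaNet→Band B ($774M), Pulse→Band A ($583M), total $2973M.
VCG payment = (others' best without Solara) − (others' welfare with Solara) = 2973 − 2759 = $214M.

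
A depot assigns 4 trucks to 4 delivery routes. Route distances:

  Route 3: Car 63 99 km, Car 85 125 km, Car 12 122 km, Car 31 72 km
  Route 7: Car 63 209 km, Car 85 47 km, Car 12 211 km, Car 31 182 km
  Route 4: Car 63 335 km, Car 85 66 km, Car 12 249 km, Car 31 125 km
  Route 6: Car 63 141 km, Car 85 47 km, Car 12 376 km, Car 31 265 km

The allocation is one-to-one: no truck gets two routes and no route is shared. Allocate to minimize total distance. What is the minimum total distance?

Min total: 435 km

Treat this as an assignment problem: match each truck to one route.
Optimal: Car 63→Route 6 (141 km), Car 85→Route 7 (47 km), Car 12→Route 3 (122 km), Car 31→Route 4 (125 km) — total 141+47+122+125 = 435 km.
Row-greedy (each truck in turn takes its cheapest remaining route) gives 660 km, worse by 225.
Next-best assignment: Car 63→Route 3, Car 85→Route 6, Car 12→Route 7, Car 31→Route 4 = 482 km.
Swapping Car 85↔Car 63 (Car 85→Route 6 47 km, Car 63→Route 7 209 km) adds 68.
Every other assignment is strictly worse.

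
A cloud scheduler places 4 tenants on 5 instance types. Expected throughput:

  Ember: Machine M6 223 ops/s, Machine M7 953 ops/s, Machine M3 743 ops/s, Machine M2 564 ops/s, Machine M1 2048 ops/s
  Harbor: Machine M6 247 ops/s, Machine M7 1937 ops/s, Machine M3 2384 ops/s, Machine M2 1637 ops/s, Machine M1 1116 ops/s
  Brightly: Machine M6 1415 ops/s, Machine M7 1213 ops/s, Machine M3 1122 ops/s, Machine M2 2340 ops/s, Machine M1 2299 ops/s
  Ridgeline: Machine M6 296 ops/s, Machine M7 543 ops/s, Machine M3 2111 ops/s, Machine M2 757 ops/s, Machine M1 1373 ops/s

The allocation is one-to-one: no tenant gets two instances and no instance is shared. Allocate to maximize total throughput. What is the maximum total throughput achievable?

Max total: 8436 ops/s

Optimal: Ember→Machine M1 (2048 ops/s), Harbor→Machine M7 (1937 ops/s), Brightly→Machine M2 (2340 ops/s), Ridgeline→Machine M3 (2111 ops/s) — total 2048+1937+2340+2111 = 8436 ops/s.
Max-entry greedy (repeatedly take the single best remaining cell) gives 7315 ops/s, worse by 1121.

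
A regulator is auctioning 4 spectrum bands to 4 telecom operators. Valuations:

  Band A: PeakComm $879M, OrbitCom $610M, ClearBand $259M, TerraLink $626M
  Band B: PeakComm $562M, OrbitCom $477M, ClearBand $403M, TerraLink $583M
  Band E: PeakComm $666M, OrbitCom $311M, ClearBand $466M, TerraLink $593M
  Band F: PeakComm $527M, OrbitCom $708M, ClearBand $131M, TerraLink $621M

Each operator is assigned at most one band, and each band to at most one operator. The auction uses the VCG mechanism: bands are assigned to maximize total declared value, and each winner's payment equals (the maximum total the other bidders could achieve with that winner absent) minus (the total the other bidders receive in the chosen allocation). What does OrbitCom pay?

OrbitCom pays $38M.

Efficient allocation: PeakComm→Band A ($879M), OrbitCom→Band F ($708M), ClearBand→Band E ($466M), TerraLink→Band B ($583M); total welfare W = $2636M.
OrbitCom receives Band F at value $708M, so the others get W − 708 = $1928M.
Without OrbitCom: best allocation of the remaining 3 bidders over all 4 bands is PeakComm→Band A ($879M), ClearBand→Band E ($466M), TerraLink→Band F ($621M), total $1966M.
VCG payment = (others' best without OrbitCom) − (others' welfare with OrbitCom) = 1966 − 1928 = $38M.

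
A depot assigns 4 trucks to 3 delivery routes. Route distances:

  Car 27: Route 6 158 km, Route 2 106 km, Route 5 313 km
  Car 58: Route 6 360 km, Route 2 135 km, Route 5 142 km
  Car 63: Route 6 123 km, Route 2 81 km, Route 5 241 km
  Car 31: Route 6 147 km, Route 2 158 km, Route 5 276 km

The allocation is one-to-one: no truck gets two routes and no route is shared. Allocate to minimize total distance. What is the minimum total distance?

Minimum total: 370 km

Optimal: Car 31→Route 6 (147 km), Car 63→Route 2 (81 km), Car 58→Route 5 (142 km) — total 147+81+142 = 370 km.
Row-greedy (each truck in turn takes its cheapest remaining route) gives 371 km, worse by 1.
Next-best assignment: Car 63→Route 6, Car 27→Route 2, Car 58→Route 5 = 371 km.
Swapping Car 31↔Car 63 (Car 31→Route 2 158 km, Car 63→Route 6 123 km) adds 53.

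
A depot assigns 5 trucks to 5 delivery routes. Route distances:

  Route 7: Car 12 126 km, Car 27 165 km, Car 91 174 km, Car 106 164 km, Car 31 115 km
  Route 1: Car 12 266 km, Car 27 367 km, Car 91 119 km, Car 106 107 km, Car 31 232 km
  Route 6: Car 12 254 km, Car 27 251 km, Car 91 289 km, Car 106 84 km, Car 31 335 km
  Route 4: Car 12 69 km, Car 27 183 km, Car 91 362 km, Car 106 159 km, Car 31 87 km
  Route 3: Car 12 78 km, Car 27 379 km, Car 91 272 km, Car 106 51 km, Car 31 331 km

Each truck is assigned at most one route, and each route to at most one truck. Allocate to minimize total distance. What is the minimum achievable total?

Min total: 533 km

Optimal: Car 12→Route 3 (78 km), Car 27→Route 7 (165 km), Car 91→Route 1 (119 km), Car 106→Route 6 (84 km), Car 31→Route 4 (87 km) — total 78+165+119+84+87 = 533 km.
Column-greedy (each route in turn goes to its cheapest remaining truck) gives 814 km, worse by 281.
Next-best assignment: Car 12→Route 3, Car 27→Route 4, Car 91→Route 1, Car 106→Route 6, Car 31→Route 7 = 579 km.
Checked against all permutations: 533 km is optimal.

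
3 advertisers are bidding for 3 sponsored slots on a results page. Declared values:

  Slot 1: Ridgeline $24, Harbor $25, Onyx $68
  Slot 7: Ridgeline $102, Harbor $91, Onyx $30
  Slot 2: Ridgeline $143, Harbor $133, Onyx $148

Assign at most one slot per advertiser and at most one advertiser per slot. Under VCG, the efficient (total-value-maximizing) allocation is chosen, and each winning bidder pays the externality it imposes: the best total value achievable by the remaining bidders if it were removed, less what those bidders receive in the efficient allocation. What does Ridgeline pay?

Ridgeline pays $38.

Efficient allocation: Ridgeline→Slot 7 ($102), Harbor→Slot 2 ($133), Onyx→Slot 1 ($68); total welfare W = $303.
Ridgeline receives Slot 7 at value $102, so the others get W − 102 = $201.
Without Ridgeline: best allocation of the remaining 2 bidders over all 3 slots is Harbor→Slot 7 ($91), Onyx→Slot 2 ($148), total $239.
VCG payment = (others' best without Ridgeline) − (others' welfare with Ridgeline) = 239 − 201 = $38.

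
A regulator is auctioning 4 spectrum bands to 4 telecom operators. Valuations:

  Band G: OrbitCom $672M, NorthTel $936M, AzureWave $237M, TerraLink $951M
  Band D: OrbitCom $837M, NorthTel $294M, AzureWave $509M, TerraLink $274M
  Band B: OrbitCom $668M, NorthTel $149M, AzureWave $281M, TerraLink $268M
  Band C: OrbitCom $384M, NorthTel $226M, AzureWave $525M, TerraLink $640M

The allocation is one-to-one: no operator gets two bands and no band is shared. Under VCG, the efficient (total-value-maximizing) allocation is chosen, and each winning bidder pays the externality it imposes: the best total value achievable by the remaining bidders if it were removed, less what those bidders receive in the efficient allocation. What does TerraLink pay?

TerraLink pays $185M.

Efficient allocation: OrbitCom→Band B ($668M), NorthTel→Band G ($936M), AzureWave→Band D ($509M), TerraLink→Band C ($640M); total welfare W = $2753M.
TerraLink receives Band C at value $640M, so the others get W − 640 = $2113M.
Without TerraLink: best allocation of the remaining 3 bidders over all 4 bands is OrbitCom→Band D ($837M), NorthTel→Band G ($936M), AzureWave→Band C ($525M), total $2298M.
VCG payment = (others' best without TerraLink) − (others' welfare with TerraLink) = 2298 − 2113 = $185M.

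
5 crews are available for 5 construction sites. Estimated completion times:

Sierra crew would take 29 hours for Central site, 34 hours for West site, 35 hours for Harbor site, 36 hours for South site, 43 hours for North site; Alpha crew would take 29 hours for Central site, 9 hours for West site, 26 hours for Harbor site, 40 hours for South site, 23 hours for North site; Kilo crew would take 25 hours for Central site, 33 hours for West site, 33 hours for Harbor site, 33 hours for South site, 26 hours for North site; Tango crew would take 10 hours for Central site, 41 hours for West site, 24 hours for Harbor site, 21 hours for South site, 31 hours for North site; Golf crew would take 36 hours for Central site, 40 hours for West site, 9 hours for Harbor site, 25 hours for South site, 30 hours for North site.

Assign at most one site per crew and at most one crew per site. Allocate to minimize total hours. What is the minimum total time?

Optimal: Sierra crew→South site (36 hours), Alpha crew→West site (9 hours), Kilo crew→North site (26 hours), Tango crew→Central site (10 hours), Golf crew→Harbor site (9 hours) — total 36+9+26+10+9 = 90 hours.
Column-greedy (each site in turn goes to its cheapest remaining crew) gives 104 hours, worse by 14.
Next-best assignment: Sierra crew→Central site, Alpha crew→West site, Kilo crew→North site, Tango crew→South site, Golf crew→Harbor site = 94 hours.

Minimum total: 90 hours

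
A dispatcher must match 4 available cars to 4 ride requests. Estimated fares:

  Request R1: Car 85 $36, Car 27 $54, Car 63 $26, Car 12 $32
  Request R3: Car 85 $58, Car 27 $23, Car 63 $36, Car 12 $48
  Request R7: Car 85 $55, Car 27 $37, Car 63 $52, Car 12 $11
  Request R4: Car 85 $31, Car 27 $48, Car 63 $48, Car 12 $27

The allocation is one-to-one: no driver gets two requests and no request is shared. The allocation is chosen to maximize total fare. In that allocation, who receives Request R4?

Treat this as an assignment problem: match each driver to one request.
Optimal: Car 85→Request R7 ($55), Car 27→Request R1 ($54), Car 63→Request R4 ($48), Car 12→Request R3 ($48) — total 55+54+48+48 = $205.
Row-greedy (each driver in turn takes its best remaining request) gives $191, worse by 14.
Next-best assignment: Car 85→Request R3, Car 27→Request R1, Car 63→Request R7, Car 12→Request R4 = $191.
Swapping Car 12↔Car 63 (Car 12→Request R4 $27, Car 63→Request R3 $36) loses 33.
Checked against all permutations: $205 is optimal.
Car 63's own top request is Request R7 ($52), but forcing Car 63→Request R7 and reassigning the rest optimally gives only $191 — worse by 14.

Car 63 receives Request R4.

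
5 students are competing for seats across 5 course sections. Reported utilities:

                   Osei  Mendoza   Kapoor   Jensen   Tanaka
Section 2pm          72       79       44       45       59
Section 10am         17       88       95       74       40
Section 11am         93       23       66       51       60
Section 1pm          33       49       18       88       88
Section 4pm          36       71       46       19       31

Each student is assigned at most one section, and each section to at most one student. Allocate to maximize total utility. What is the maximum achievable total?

Optimal: Osei→Section 11am (93 points), Mendoza→Section 4pm (71 points), Kapoor→Section 10am (95 points), Jensen→Section 1pm (88 points), Tanaka→Section 2pm (59 points) — total 93+71+95+88+59 = 406 points.
Every other assignment is strictly worse.

Max total: 406 points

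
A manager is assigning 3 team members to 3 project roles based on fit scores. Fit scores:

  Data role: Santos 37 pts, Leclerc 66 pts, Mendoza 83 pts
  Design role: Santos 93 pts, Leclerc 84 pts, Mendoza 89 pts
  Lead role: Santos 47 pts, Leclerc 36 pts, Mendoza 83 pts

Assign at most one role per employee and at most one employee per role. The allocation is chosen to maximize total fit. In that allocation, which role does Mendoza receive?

Optimal: Santos→Design role (93 pts), Leclerc→Data role (66 pts), Mendoza→Lead role (83 pts) — total 93+66+83 = 242 pts.
Max-entry greedy (repeatedly take the single best remaining cell) gives 212 pts, worse by 30.
No other one-to-one assignment exceeds 242 pts.
Mendoza's own top role is Design role (89 pts), but forcing Mendoza→Design role and reassigning the rest optimally gives only 202 pts — worse by 40.

Mendoza receives Lead role.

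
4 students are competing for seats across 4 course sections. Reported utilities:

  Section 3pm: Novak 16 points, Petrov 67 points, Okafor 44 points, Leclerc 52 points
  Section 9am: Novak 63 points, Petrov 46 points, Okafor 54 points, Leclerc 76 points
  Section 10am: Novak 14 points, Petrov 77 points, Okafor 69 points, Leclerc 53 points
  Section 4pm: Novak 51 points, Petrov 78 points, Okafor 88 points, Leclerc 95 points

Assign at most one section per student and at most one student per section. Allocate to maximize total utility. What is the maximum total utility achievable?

Optimal: Novak→Section 9am (63 points), Petrov→Section 3pm (67 points), Okafor→Section 10am (69 points), Leclerc→Section 4pm (95 points) — total 63+67+69+95 = 294 points.
Max-entry greedy (repeatedly take the single best remaining cell) gives 279 points, worse by 15.

Max total: 294 points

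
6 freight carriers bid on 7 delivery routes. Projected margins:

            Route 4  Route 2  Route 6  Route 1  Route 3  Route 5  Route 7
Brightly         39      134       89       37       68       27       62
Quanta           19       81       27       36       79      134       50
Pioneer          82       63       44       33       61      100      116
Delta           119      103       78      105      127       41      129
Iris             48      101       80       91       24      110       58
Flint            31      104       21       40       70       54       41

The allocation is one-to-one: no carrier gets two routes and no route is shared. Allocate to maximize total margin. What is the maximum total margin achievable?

Optimal: Brightly→Route 2 ($134k), Quanta→Route 5 ($134k), Pioneer→Route 7 ($116k), Delta→Route 4 ($119k), Iris→Route 1 ($91k), Flint→Route 3 ($70k) — total 134+134+116+119+91+70 = $664k.
Max-entry greedy (repeatedly take the single best remaining cell) gives $640k, worse by 24.
No other one-to-one assignment exceeds $664k.

Maximum total: $664k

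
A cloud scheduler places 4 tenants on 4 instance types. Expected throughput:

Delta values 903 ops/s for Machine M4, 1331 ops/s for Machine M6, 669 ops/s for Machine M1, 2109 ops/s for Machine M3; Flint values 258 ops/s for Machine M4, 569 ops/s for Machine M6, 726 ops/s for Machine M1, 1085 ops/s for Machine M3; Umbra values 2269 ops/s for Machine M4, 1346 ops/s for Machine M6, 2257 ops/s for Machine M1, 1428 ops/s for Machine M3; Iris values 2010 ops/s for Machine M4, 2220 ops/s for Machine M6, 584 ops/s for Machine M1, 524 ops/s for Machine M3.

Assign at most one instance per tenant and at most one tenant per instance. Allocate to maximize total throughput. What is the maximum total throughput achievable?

This is the linear assignment problem.
Optimal: Delta→Machine M3 (2109 ops/s), Flint→Machine M1 (726 ops/s), Umbra→Machine M4 (2269 ops/s), Iris→Machine M6 (2220 ops/s) — total 2109+726+2269+2220 = 7324 ops/s.
Next-best assignment: Delta→Machine M3, Flint→Machine M6, Umbra→Machine M1, Iris→Machine M4 = 6945 ops/s.
Every other assignment is strictly worse.

Max total: 7324 ops/s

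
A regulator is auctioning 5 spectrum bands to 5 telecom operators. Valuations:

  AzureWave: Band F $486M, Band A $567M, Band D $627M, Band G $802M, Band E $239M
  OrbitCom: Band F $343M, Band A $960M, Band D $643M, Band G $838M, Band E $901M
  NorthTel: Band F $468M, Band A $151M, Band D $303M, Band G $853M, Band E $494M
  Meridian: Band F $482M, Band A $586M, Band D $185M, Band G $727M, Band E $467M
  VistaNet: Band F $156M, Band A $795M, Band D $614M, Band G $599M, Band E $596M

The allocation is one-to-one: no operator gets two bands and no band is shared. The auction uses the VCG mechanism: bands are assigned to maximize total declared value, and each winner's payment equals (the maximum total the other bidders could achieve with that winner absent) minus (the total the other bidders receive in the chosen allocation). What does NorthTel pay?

NorthTel pays $245M.

Efficient allocation: AzureWave→Band D ($627M), OrbitCom→Band E ($901M), NorthTel→Band G ($853M), Meridian→Band F ($482M), VistaNet→Band A ($795M); total welfare W = $3658M.
NorthTel receives Band G at value $853M, so the others get W − 853 = $2805M.
Without NorthTel: best allocation of the remaining 4 bidders over all 5 bands is AzureWave→Band D ($627M), OrbitCom→Band E ($901M), Meridian→Band G ($727M), VistaNet→Band A ($795M), total $3050M.
VCG payment = (others' best without NorthTel) − (others' welfare with NorthTel) = 3050 − 2805 = $245M.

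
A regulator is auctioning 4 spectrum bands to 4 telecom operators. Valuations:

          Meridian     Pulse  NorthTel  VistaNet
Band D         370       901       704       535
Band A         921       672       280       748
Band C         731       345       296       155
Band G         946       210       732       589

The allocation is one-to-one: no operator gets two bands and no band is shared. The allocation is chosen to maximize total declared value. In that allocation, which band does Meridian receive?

This is the linear assignment problem.
Optimal: Meridian→Band C ($731M), Pulse→Band D ($901M), NorthTel→Band G ($732M), VistaNet→Band A ($748M) — total 731+901+732+748 = $3112M.
Row-greedy (each operator in turn takes its best remaining band) gives $2891M, worse by 221.
Meridian's own top band is Band G ($946M), but forcing Meridian→Band G and reassigning the rest optimally gives only $2891M — worse by 221.

Meridian receives Band C.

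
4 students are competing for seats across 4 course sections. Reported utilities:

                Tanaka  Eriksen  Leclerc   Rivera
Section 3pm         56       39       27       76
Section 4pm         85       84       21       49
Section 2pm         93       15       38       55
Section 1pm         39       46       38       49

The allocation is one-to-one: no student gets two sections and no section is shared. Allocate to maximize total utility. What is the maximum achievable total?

Maximum total: 291 points

Optimal: Tanaka→Section 2pm (93 points), Eriksen→Section 4pm (84 points), Leclerc→Section 1pm (38 points), Rivera→Section 3pm (76 points) — total 93+84+38+76 = 291 points.
Column-greedy (each section in turn goes to its best remaining student) gives 245 points, worse by 46.
Next-best assignment: Tanaka→Section 2pm, Eriksen→Section 4pm, Leclerc→Section 3pm, Rivera→Section 1pm = 253 points.
Checked against all permutations: 291 points is optimal.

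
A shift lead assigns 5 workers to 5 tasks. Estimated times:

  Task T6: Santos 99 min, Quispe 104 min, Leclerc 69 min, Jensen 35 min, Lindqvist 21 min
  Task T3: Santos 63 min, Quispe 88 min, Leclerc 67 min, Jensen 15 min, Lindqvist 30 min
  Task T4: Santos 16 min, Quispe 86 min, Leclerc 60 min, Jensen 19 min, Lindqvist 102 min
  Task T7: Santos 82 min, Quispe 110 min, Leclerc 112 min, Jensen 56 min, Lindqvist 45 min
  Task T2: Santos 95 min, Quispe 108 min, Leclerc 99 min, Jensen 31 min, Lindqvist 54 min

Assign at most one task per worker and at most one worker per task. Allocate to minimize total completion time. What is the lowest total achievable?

Minimum total: 245 min

Optimal: Santos→Task T4 (16 min), Quispe→Task T7 (110 min), Leclerc→Task T3 (67 min), Jensen→Task T2 (31 min), Lindqvist→Task T6 (21 min) — total 16+110+67+31+21 = 245 min.
Row-greedy (each worker in turn takes its cheapest remaining task) gives 249 min, worse by 4.
Swapping Lindqvist↔Santos (Lindqvist→Task T4 102 min, Santos→Task T6 99 min) adds 164.
No other one-to-one assignment undercuts 245 min.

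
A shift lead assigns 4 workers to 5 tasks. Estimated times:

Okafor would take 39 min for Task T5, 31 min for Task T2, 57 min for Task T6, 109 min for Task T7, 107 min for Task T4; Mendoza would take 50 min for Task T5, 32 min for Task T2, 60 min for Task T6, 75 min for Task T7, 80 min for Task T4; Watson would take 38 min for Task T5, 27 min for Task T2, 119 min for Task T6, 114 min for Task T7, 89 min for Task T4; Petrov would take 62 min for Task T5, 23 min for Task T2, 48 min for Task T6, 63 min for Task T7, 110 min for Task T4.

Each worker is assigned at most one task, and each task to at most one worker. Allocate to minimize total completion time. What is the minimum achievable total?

Optimal: Okafor→Task T5 (39 min), Mendoza→Task T6 (60 min), Watson→Task T2 (27 min), Petrov→Task T7 (63 min) — total 39+60+27+63 = 189 min.
Min-entry greedy (repeatedly take the single cheapest remaining cell) gives 193 min, worse by 4.

Min total: 189 min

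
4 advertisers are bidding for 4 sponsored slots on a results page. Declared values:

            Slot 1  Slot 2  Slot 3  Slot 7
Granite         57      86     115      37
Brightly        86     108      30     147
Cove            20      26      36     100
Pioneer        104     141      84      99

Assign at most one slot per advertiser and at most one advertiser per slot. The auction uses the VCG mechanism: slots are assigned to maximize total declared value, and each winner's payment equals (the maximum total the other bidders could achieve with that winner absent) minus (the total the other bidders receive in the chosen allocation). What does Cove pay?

Cove pays $61.

Efficient allocation: Granite→Slot 3 ($115), Brightly→Slot 1 ($86), Cove→Slot 7 ($100), Pioneer→Slot 2 ($141); total welfare W = $442.
Cove receives Slot 7 at value $100, so the others get W − 100 = $342.
Without Cove: best allocation of the remaining 3 bidders over all 4 slots is Granite→Slot 3 ($115), Brightly→Slot 7 ($147), Pioneer→Slot 2 ($141), total $403.
VCG payment = (others' best without Cove) − (others' welfare with Cove) = 403 − 342 = $61.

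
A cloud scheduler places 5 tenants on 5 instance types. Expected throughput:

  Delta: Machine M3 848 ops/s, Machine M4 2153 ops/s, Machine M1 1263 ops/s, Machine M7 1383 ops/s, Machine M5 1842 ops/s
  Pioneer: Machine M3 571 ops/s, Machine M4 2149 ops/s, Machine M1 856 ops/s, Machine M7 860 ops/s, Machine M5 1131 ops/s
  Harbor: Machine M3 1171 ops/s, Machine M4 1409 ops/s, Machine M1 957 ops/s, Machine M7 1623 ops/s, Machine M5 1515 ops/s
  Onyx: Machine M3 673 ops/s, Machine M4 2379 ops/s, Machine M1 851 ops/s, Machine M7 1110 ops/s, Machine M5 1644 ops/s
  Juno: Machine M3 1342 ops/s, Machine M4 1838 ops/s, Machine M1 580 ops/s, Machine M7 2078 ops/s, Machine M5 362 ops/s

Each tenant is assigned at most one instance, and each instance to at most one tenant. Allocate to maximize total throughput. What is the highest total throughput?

Optimal: Delta→Machine M5 (1842 ops/s), Pioneer→Machine M1 (856 ops/s), Harbor→Machine M3 (1171 ops/s), Onyx→Machine M4 (2379 ops/s), Juno→Machine M7 (2078 ops/s) — total 1842+856+1171+2379+2078 = 8326 ops/s.
Row-greedy (each tenant in turn takes its best remaining instance) gives 7100 ops/s, worse by 1226.
Next-best assignment: Delta→Machine M1, Pioneer→Machine M4, Harbor→Machine M3, Onyx→Machine M5, Juno→Machine M7 = 8305 ops/s.
Swapping Harbor↔Juno (Harbor→Machine M7 1623 ops/s, Juno→Machine M3 1342 ops/s) loses 284.

Max total: 8326 ops/s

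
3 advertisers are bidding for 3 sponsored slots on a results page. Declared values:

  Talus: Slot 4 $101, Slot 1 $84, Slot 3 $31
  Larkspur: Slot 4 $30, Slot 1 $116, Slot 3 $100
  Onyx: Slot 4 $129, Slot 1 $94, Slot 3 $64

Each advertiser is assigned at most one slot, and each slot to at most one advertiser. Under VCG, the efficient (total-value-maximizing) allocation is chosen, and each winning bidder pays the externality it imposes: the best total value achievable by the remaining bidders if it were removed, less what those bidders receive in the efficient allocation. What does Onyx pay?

Onyx pays $33.

Efficient allocation: Talus→Slot 1 ($84), Larkspur→Slot 3 ($100), Onyx→Slot 4 ($129); total welfare W = $313.
Onyx receives Slot 4 at value $129, so the others get W − 129 = $184.
Without Onyx: best allocation of the remaining 2 bidders over all 3 slots is Talus→Slot 4 ($101), Larkspur→Slot 1 ($116), total $217.
VCG payment = (others' best without Onyx) − (others' welfare with Onyx) = 217 − 184 = $33.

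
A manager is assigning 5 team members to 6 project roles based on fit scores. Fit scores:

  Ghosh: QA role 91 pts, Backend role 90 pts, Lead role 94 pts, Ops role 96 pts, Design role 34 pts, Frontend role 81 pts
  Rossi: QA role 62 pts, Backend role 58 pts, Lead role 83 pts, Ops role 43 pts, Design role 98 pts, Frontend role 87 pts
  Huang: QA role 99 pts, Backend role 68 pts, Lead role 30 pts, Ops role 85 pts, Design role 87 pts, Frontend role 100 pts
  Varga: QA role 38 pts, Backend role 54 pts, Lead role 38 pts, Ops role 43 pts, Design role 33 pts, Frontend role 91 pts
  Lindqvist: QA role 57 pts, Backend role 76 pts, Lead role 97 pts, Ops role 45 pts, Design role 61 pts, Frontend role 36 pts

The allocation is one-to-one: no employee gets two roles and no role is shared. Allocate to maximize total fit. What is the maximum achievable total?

Max total: 481 pts

Optimal: Ghosh→Ops role (96 pts), Rossi→Design role (98 pts), Huang→QA role (99 pts), Varga→Frontend role (91 pts), Lindqvist→Lead role (97 pts) — total 96+98+99+91+97 = 481 pts.
Row-greedy (each employee in turn takes its best remaining role) gives 445 pts, worse by 36.
Next-best assignment: Ghosh→Backend role, Rossi→Design role, Huang→QA role, Varga→Frontend role, Lindqvist→Lead role = 475 pts.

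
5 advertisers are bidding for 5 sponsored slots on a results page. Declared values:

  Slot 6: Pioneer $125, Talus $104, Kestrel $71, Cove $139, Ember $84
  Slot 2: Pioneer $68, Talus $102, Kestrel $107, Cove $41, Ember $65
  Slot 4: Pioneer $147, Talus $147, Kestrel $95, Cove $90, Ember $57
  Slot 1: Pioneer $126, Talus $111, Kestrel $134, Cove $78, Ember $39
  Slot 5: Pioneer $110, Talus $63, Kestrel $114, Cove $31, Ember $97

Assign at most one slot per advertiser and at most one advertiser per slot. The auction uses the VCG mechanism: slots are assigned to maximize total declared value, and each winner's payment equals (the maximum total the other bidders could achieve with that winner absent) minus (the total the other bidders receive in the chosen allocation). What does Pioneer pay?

Efficient allocation: Pioneer→Slot 4 ($147), Talus→Slot 2 ($102), Kestrel→Slot 1 ($134), Cove→Slot 6 ($139), Ember→Slot 5 ($97); total welfare W = $619.
Pioneer receives Slot 4 at value $147, so the others get W − 147 = $472.
Without Pioneer: best allocation of the remaining 4 bidders over all 5 slots is Talus→Slot 4 ($147), Kestrel→Slot 1 ($134), Cove→Slot 6 ($139), Ember→Slot 5 ($97), total $517.
VCG payment = (others' best without Pioneer) − (others' welfare with Pioneer) = 517 − 472 = $45.

Pioneer pays $45.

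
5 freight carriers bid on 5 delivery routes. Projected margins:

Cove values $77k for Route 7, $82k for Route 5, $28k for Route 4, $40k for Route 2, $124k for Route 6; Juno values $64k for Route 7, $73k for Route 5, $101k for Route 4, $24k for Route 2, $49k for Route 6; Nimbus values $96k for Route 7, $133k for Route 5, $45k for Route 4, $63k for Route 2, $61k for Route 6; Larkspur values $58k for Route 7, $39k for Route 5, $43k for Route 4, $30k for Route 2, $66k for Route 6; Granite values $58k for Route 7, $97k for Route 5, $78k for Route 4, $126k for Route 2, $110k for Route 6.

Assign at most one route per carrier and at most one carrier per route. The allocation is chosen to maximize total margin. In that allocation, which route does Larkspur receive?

This is the linear assignment problem.
Optimal: Cove→Route 6 ($124k), Juno→Route 4 ($101k), Nimbus→Route 5 ($133k), Larkspur→Route 7 ($58k), Granite→Route 2 ($126k) — total 124+101+133+58+126 = $542k.
Column-greedy (each route in turn goes to its best remaining carrier) gives $400k, worse by 142.
Next-best assignment: Cove→Route 7, Juno→Route 4, Nimbus→Route 5, Larkspur→Route 6, Granite→Route 2 = $503k.
Swapping Juno↔Cove (Juno→Route 6 $49k, Cove→Route 4 $28k) loses 148.
Larkspur's own top route is Route 6 ($66k), but forcing Larkspur→Route 6 and reassigning the rest optimally gives only $503k — worse by 39.

Larkspur receives Route 7.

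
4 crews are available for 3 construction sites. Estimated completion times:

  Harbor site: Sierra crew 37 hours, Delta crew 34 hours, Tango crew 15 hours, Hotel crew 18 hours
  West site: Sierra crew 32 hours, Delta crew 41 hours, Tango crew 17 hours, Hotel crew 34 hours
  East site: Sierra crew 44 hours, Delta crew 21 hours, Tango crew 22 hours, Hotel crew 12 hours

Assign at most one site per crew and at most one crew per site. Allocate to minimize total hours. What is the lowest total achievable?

Min total: 56 hours

This is a one-to-one assignment (minimum-cost bipartite matching).
Optimal: Hotel crew→Harbor site (18 hours), Tango crew→West site (17 hours), Delta crew→East site (21 hours) — total 18+17+21 = 56 hours.
Row-greedy (each crew in turn takes its cheapest remaining site) gives 68 hours, worse by 12.
Next-best assignment: Tango crew→Harbor site, Sierra crew→West site, Hotel crew→East site = 59 hours.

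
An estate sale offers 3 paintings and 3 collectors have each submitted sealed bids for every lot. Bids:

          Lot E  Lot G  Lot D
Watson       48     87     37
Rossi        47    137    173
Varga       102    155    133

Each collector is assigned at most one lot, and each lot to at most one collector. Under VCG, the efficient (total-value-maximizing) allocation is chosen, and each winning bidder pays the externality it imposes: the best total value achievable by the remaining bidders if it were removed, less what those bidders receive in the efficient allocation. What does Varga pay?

Varga pays $39.

Efficient allocation: Watson→Lot E ($48), Rossi→Lot D ($173), Varga→Lot G ($155); total welfare W = $376.
Varga receives Lot G at value $155, so the others get W − 155 = $221.
Without Varga: best allocation of the remaining 2 bidders over all 3 lots is Watson→Lot G ($87), Rossi→Lot D ($173), total $260.
VCG payment = (others' best without Varga) − (others' welfare with Varga) = 260 − 221 = $39.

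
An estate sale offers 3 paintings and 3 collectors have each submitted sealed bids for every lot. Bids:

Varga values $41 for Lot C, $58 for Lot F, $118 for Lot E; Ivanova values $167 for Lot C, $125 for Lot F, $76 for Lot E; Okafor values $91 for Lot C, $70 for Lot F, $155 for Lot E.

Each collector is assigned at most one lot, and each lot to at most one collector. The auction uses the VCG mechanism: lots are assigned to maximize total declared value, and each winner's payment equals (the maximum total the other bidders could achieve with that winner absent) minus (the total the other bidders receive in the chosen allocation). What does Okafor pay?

Okafor pays $60.

Efficient allocation: Varga→Lot F ($58), Ivanova→Lot C ($167), Okafor→Lot E ($155); total welfare W = $380.
Okafor receives Lot E at value $155, so the others get W − 155 = $225.
Without Okafor: best allocation of the remaining 2 bidders over all 3 lots is Varga→Lot E ($118), Ivanova→Lot C ($167), total $285.
VCG payment = (others' best without Okafor) − (others' welfare with Okafor) = 285 − 225 = $60.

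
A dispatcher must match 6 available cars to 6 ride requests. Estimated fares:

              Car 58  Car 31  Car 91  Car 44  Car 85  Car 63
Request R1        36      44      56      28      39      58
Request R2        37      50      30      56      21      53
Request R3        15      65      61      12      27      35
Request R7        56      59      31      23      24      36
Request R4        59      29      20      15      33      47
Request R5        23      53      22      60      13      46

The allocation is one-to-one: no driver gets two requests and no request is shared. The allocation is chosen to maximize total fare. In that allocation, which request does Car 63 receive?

Car 63 receives Request R2.

Optimal: Car 58→Request R4 ($59), Car 31→Request R7 ($59), Car 91→Request R3 ($61), Car 44→Request R5 ($60), Car 85→Request R1 ($39), Car 63→Request R2 ($53) — total 59+59+61+60+39+53 = $331.
Max-entry greedy (repeatedly take the single best remaining cell) gives $294, worse by 37.
Next-best assignment: Car 58→Request R7, Car 31→Request R3, Car 91→Request R1, Car 44→Request R5, Car 85→Request R4, Car 63→Request R2 = $323.
Swapping Car 85↔Car 31 (Car 85→Request R7 $24, Car 31→Request R1 $44) loses 30.
Checked against all permutations: $331 is optimal.
Car 63's own top request is Request R1 ($58), but forcing Car 63→Request R1 and reassigning the rest optimally gives only $318 — worse by 13.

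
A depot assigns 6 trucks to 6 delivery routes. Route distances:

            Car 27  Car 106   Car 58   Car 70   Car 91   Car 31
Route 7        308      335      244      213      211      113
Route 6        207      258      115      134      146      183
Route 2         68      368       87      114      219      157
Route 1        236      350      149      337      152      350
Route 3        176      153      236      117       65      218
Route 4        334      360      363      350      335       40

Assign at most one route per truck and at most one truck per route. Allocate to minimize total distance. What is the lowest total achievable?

Optimal: Car 27→Route 2 (68 km), Car 106→Route 3 (153 km), Car 58→Route 6 (115 km), Car 70→Route 7 (213 km), Car 91→Route 1 (152 km), Car 31→Route 4 (40 km) — total 68+153+115+213+152+40 = 741 km.
Column-greedy (each route in turn goes to its cheapest remaining truck) gives 925 km, worse by 184.

Min total: 741 km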